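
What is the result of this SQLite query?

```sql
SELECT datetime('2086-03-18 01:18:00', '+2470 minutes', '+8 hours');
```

2086-03-20 02:28:00

2470 minutes = 41h 10m; +2470 minutes from 2086-03-18 01:18:00 is 2086-03-19 18:28:00 (crosses midnight).
+8 hours from 2086-03-19 18:28:00 is 2086-03-20 02:28:00 (crosses midnight).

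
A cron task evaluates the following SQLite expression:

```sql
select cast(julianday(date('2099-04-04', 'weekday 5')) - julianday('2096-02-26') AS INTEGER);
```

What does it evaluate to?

1139

`weekday 5` advances to the next Friday; 2099-04-04 is a Saturday, so it moves forward to 2099-04-10.
3 days remain in February 2096 after the 26th (29 − 26).
Full months from March 2096 through March 2099 contribute their day counts.
Then 10 days into April 2099.
Total: 3 + 31 + 30 + 31 + 30 + 31 + 31 + 30 + 31 + 30 + 31 + 31 + 28 + 31 + 30 + 31 + 30 + 31 + 31 + 30 + 31 + 30 + 31 + 31 + 28 + 31 + 30 + 31 + 30 + 31 + 31 + 30 + 31 + 30 + 31 + 31 + 28 + 31 + 10 = 1139.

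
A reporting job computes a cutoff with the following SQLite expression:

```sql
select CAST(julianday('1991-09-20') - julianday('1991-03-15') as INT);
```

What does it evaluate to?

189

16 days remain in March 1991 after the 15th (31 − 15).
April 1991: 30 days.
May 1991: 31 days.
June 1991: 30 days.
July 1991: 31 days.
August 1991: 31 days.
Then 20 days into September 1991.
Total: 16 + 30 + 31 + 30 + 31 + 31 + 20 = 189.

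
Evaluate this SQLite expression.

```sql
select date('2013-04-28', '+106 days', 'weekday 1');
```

2013-08-12

Applying '+106 days' to 2013-04-28: counting 106 days forward gives 2013-08-12.
`weekday 1` advances to the next Monday; 2013-08-12 is already a Monday, so it stays at 2013-08-12.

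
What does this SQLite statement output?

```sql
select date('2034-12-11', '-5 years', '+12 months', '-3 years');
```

Adding -5 years to 2034-12-11 gives 2029-12-11.
Adding +12 months to 2029-12-11 gives 2030-12-11.
Adding -3 years to 2030-12-11 gives 2027-12-11.

2027-12-11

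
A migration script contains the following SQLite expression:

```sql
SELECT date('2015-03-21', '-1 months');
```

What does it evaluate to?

2015-02-21

Adding -1 month to 2015-03-21 gives 2015-02-21.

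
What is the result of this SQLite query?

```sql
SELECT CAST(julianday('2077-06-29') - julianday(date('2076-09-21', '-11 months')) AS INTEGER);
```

617

Adding -11 months to 2076-09-21 gives 2075-10-21.
10 days remain in October 2075 after the 21st (31 − 21).
Full months from November 2075 through May 2077 contribute their day counts.
Then 29 days into June 2077.
Total: 10 + 30 + 31 + 31 + 29 + 31 + 30 + 31 + 30 + 31 + 31 + 30 + 31 + 30 + 31 + 31 + 28 + 31 + 30 + 31 + 29 = 617.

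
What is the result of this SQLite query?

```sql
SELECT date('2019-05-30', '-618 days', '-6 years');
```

2011-09-19

Applying '-618 days' to 2019-05-30: counting 618 days back gives 2017-09-19.
Adding -6 years to 2017-09-19 gives 2011-09-19.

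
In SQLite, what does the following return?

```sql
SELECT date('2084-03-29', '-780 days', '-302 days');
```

Applying '-780 days' to 2084-03-29: counting 780 days back gives 2082-02-08.
Applying '-302 days' to 2082-02-08: counting 302 days back gives 2081-04-12.

2081-04-12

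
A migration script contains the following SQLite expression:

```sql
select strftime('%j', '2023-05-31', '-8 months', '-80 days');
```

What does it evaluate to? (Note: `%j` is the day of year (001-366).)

First apply '-8 months', '-80 days': 2023-05-31 → 2022-07-13.
Day-of-year for 2022-07-13: days since 2022-01-01 inclusive = 194, zero-padded to 194.

194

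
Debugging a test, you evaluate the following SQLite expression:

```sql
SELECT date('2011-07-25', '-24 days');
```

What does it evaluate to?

2011-07-01

Going back 24 days within July lands on 2011-07-01.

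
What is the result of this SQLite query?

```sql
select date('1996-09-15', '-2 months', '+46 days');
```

Adding -2 months to 1996-09-15 gives 1996-07-15.
Applying '+46 days' to 1996-07-15: counting 46 days forward gives 1996-08-30.

1996-08-30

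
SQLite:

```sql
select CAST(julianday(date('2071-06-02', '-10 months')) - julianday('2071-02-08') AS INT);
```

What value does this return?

Adding -10 months to 2071-06-02 gives 2070-08-02.
29 days remain in August 2070 after the 2nd (31 − 2).
September 2070: 30 days.
October 2070: 31 days.
November 2070: 30 days.
December 2070: 31 days.
January 2071: 31 days.
Then 8 days into February 2071.
Total: 29 + 30 + 31 + 30 + 31 + 31 + 8 = 190.
The subtraction is earlier − later, so the result is −190 → -190.

-190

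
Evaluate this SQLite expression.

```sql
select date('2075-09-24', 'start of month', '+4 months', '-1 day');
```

2075-12-31

`start of month` rewinds 2075-09-24 to 2075-09-01.
Adding +4 months to 2075-09-01 gives 2076-01-01.
Going back 1 day from 2076-01-01 reaches 2075-12-31 (last day of December, 31 days).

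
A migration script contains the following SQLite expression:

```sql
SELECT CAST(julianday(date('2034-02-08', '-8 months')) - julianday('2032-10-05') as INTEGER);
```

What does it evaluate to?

246

Adding -8 months to 2034-02-08 gives 2033-06-08.
26 days remain in October 2032 after the 5th (31 − 5).
Full months from November 2032 through May 2033 contribute their day counts.
Then 8 days into June 2033.
Total: 26 + 30 + 31 + 31 + 28 + 31 + 30 + 31 + 8 = 246.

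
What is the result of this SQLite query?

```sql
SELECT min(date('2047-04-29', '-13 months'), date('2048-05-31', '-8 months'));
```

date('2047-04-29', '-13 months') → 2046-03-29.
date('2048-05-31', '-8 months') → 2047-10-01.
Earlier of the two is 2046-03-29.

2046-03-29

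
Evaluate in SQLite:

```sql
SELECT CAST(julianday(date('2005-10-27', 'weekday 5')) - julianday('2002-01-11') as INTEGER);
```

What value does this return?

`weekday 5` advances to the next Friday; 2005-10-27 is a Thursday, so it moves forward to 2005-10-28.
20 days remain in January 2002 after the 11th (31 − 11).
Full months from February 2002 through September 2005 contribute their day counts.
Then 28 days into October 2005.
Total: 20 + 28 + 31 + 30 + 31 + 30 + 31 + 31 + 30 + 31 + 30 + 31 + 31 + 28 + 31 + 30 + 31 + 30 + 31 + 31 + 30 + 31 + 30 + 31 + 31 + 29 + 31 + 30 + 31 + 30 + 31 + 31 + 30 + 31 + 30 + 31 + 31 + 28 + 31 + 30 + 31 + 30 + 31 + 31 + 30 + 28 = 1386.

1386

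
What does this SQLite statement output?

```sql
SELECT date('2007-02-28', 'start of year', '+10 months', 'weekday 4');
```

2007-11-01

`start of year` rewinds 2007-02-28 to 2007-01-01.
Adding +10 months to 2007-01-01 gives 2007-11-01.
`weekday 4` advances to the next Thursday; 2007-11-01 is already a Thursday, so it stays at 2007-11-01.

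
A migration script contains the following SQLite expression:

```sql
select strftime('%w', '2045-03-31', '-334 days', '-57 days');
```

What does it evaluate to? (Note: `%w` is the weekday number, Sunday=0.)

6

First apply '-334 days', '-57 days': 2045-03-31 → 2044-03-05.
2044-03-05 is a Saturday; with Sunday=0 that is 6.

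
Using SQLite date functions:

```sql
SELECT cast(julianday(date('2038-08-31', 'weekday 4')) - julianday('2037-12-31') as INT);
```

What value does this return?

`weekday 4` advances to the next Thursday; 2038-08-31 is a Tuesday, so it moves forward to 2038-09-02.
0 days remain in December 2037 after the 31st (31 − 31).
Full months from January 2038 through August 2038 contribute their day counts.
Then 2 days into September 2038.
Total: 0 + 31 + 28 + 31 + 30 + 31 + 30 + 31 + 31 + 2 = 245.

245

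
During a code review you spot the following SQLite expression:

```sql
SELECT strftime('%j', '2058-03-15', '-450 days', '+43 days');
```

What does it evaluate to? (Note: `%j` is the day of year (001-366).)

032

First apply '-450 days', '+43 days': 2058-03-15 → 2057-02-01.
Day-of-year for 2057-02-01: days since 2057-01-01 inclusive = 32, zero-padded to 032.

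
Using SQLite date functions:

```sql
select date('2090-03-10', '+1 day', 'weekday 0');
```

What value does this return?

Advancing 1 more day within March lands on 2090-03-11.
`weekday 0` advances to the next Sunday; 2090-03-11 is a Saturday, so it moves forward to 2090-03-12.

2090-03-12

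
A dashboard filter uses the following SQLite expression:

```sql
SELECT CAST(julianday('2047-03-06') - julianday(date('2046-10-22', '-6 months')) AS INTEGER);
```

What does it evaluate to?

Adding -6 months to 2046-10-22 gives 2046-04-22.
8 days remain in April 2046 after the 22nd (30 − 22).
Full months from May 2046 through February 2047 contribute their day counts.
Then 6 days into March 2047.
Total: 8 + 31 + 30 + 31 + 31 + 30 + 31 + 30 + 31 + 31 + 28 + 6 = 318.

318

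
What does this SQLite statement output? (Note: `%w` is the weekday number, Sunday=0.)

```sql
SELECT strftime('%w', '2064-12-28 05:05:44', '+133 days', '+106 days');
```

First apply '+133 days', '+106 days': 2064-12-28 05:05:44 → 2065-08-24 05:05:44.
2065-08-24 is a Monday; with Sunday=0 that is 1.

1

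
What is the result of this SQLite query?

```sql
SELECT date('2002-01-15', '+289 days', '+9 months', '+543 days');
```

2005-01-24

Applying '+289 days' to 2002-01-15: counting 289 days forward gives 2002-10-31.
Adding +9 months to 2002-10-31 gives 2003-07-31.
Applying '+543 days' to 2003-07-31: counting 543 days forward gives 2005-01-24.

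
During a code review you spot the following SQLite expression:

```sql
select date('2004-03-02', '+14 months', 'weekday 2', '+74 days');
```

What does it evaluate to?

Adding +14 months to 2004-03-02 gives 2005-05-02.
`weekday 2` advances to the next Tuesday; 2005-05-02 is a Monday, so it moves forward to 2005-05-03.
Applying '+74 days' to 2005-05-03: counting 74 days forward gives 2005-07-16.

2005-07-16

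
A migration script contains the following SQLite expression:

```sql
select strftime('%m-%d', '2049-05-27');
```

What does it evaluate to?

`%m-%d` extracts the month-day: 05-27.

05-27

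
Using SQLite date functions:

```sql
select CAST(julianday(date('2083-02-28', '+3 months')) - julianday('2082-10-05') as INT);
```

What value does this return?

235

Adding +3 months to 2083-02-28 gives 2083-05-28.
26 days remain in October 2082 after the 5th (31 − 5).
Full months from November 2082 through April 2083 contribute their day counts.
Then 28 days into May 2083.
Total: 26 + 30 + 31 + 31 + 28 + 31 + 30 + 28 = 235.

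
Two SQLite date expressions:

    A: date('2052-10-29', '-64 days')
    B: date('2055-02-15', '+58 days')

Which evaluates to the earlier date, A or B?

A

A = 2052-08-26.
B = 2055-04-14.
A is earlier.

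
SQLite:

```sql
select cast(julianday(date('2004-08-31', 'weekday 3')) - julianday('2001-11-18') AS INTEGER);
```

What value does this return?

`weekday 3` advances to the next Wednesday; 2004-08-31 is a Tuesday, so it moves forward to 2004-09-01.
12 days remain in November 2001 after the 18th (30 − 18).
Full months from December 2001 through August 2004 contribute their day counts.
Then 1 day into September 2004.
Total: 12 + 31 + 31 + 28 + 31 + 30 + 31 + 30 + 31 + 31 + 30 + 31 + 30 + 31 + 31 + 28 + 31 + 30 + 31 + 30 + 31 + 31 + 30 + 31 + 30 + 31 + 31 + 29 + 31 + 30 + 31 + 30 + 31 + 31 + 1 = 1018.

1018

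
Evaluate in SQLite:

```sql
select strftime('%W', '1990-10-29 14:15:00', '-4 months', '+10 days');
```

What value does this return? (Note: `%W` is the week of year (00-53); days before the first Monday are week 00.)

First apply '-4 months', '+10 days': 1990-10-29 14:15:00 → 1990-07-09 14:15:00.
1990-07-09 is a Monday. SQLite's %W counts Mondays since the year started; the result is 28.

28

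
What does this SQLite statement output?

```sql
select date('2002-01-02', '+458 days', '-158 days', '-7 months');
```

Applying '+458 days' to 2002-01-02: counting 458 days forward gives 2003-04-05.
Applying '-158 days' to 2003-04-05: counting 158 days back gives 2002-10-29.
Adding -7 months to 2002-10-29 gives 2002-03-29.

2002-03-29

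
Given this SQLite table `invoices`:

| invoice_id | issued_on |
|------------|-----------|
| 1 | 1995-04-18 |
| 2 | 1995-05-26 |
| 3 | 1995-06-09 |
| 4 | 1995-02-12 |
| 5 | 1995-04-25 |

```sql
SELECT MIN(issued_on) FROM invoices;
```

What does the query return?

1995-02-12

MIN over {1995-02-12, 1995-04-18, 1995-04-25, 1995-05-26, 1995-06-09}.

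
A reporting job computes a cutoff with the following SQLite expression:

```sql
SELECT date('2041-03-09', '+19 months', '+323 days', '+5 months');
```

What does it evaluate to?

Adding +19 months to 2041-03-09 gives 2042-10-09.
Applying '+323 days' to 2042-10-09: counting 323 days forward gives 2043-08-28.
Adding +5 months to 2043-08-28 gives 2044-01-28.

2044-01-28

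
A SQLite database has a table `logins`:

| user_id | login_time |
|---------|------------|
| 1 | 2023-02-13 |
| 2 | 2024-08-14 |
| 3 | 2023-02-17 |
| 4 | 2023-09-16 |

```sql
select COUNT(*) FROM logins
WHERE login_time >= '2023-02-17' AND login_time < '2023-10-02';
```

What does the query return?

2

Rows in [2023-02-17, 2023-10-02): 2023-02-17, 2023-09-16 → 2 rows.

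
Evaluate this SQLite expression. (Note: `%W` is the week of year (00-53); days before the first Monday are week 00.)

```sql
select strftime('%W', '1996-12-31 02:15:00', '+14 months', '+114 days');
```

25

First apply '+14 months', '+114 days': 1996-12-31 02:15:00 → 1998-06-25 02:15:00.
1998-06-25 is a Thursday. SQLite's %W counts Mondays since the year started; the result is 25.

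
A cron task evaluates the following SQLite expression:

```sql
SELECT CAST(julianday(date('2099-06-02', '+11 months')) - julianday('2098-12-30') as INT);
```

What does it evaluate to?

Adding +11 months to 2099-06-02 gives 2100-05-02.
1 day remains in December 2098 after the 30th (31 − 30).
Full months from January 2099 through April 2100 contribute their day counts.
Then 2 days into May 2100.
Total: 1 + 31 + 28 + 31 + 30 + 31 + 30 + 31 + 31 + 30 + 31 + 30 + 31 + 31 + 28 + 31 + 30 + 2 = 488.

488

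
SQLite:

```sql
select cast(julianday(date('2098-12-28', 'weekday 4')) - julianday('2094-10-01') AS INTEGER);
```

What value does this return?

1553

`weekday 4` advances to the next Thursday; 2098-12-28 is a Sunday, so it moves forward to 2099-01-01.
30 days remain in October 2094 after the 1st (31 − 1).
Full months from November 2094 through December 2098 contribute their day counts.
Then 1 day into January 2099.
Total: 30 + 30 + 31 + 31 + 28 + 31 + 30 + 31 + 30 + 31 + 31 + 30 + 31 + 30 + 31 + 31 + 29 + 31 + 30 + 31 + 30 + 31 + 31 + 30 + 31 + 30 + 31 + 31 + 28 + 31 + 30 + 31 + 30 + 31 + 31 + 30 + 31 + 30 + 31 + 31 + 28 + 31 + 30 + 31 + 30 + 31 + 31 + 30 + 31 + 30 + 31 + 1 = 1553.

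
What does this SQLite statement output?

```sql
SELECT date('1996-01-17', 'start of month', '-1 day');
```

`start of month` rewinds 1996-01-17 to 1996-01-01.
Going back 1 day from 1996-01-01 reaches 1995-12-31 (last day of December, 31 days).

1995-12-31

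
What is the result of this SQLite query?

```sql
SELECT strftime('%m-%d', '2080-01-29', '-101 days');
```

First apply '-101 days': 2080-01-29 → 2079-10-20.
`%m-%d` extracts the month-day: 10-20.

10-20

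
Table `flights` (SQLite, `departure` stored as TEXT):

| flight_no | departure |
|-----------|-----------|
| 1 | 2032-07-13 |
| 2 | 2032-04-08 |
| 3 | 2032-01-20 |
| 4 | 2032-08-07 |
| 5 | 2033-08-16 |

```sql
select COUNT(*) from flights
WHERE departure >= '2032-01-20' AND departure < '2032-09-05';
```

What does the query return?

4

Rows in [2032-01-20, 2032-09-05): 2032-07-13, 2032-04-08, 2032-01-20, 2032-08-07 → 4 rows.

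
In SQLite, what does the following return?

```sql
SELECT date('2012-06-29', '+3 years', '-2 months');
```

Adding +3 years to 2012-06-29 gives 2015-06-29.
Adding -2 months to 2015-06-29 gives 2015-04-29.

2015-04-29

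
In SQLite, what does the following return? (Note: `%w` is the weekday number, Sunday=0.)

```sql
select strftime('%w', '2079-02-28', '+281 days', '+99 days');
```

4

First apply '+281 days', '+99 days': 2079-02-28 → 2080-03-14.
2080-03-14 is a Thursday; with Sunday=0 that is 4.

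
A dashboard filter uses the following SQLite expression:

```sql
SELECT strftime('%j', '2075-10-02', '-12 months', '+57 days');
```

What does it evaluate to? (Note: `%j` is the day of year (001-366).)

332

First apply '-12 months', '+57 days': 2075-10-02 → 2074-11-28.
Day-of-year for 2074-11-28: days since 2074-01-01 inclusive = 332, zero-padded to 332.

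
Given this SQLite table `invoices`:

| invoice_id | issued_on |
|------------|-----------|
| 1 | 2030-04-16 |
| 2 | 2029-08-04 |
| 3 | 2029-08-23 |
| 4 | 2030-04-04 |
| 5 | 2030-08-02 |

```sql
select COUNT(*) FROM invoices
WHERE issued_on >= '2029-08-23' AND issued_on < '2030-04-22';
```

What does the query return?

3

Rows in [2029-08-23, 2030-04-22): 2030-04-16, 2029-08-23, 2030-04-04 → 3 rows.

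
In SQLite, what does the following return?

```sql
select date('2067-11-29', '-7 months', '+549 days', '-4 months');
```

2068-06-29

Adding -7 months to 2067-11-29 gives 2067-04-29.
Applying '+549 days' to 2067-04-29: counting 549 days forward gives 2068-10-29.
Adding -4 months to 2068-10-29 gives 2068-06-29.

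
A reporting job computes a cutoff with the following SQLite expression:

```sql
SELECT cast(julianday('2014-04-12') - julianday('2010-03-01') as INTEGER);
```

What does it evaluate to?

30 days remain in March 2010 after the 1st (31 − 1).
Full months from April 2010 through March 2014 contribute their day counts.
Then 12 days into April 2014.
Total: 30 + 30 + 31 + 30 + 31 + 31 + 30 + 31 + 30 + 31 + 31 + 28 + 31 + 30 + 31 + 30 + 31 + 31 + 30 + 31 + 30 + 31 + 31 + 29 + 31 + 30 + 31 + 30 + 31 + 31 + 30 + 31 + 30 + 31 + 31 + 28 + 31 + 30 + 31 + 30 + 31 + 31 + 30 + 31 + 30 + 31 + 31 + 28 + 31 + 12 = 1503.

1503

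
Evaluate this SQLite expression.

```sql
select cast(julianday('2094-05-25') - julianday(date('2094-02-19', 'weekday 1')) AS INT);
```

92

`weekday 1` advances to the next Monday; 2094-02-19 is a Friday, so it moves forward to 2094-02-22.
6 days remain in February 2094 after the 22nd (28 − 22).
March 2094: 31 days.
April 2094: 30 days.
Then 25 days into May 2094.
Total: 6 + 31 + 30 + 25 = 92.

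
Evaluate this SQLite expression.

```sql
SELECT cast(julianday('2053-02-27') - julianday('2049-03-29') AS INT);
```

1431

2 days remain in March 2049 after the 29th (31 − 29).
Full months from April 2049 through January 2053 contribute their day counts.
Then 27 days into February 2053.
Total: 2 + 30 + 31 + 30 + 31 + 31 + 30 + 31 + 30 + 31 + 31 + 28 + 31 + 30 + 31 + 30 + 31 + 31 + 30 + 31 + 30 + 31 + 31 + 28 + 31 + 30 + 31 + 30 + 31 + 31 + 30 + 31 + 30 + 31 + 31 + 29 + 31 + 30 + 31 + 30 + 31 + 31 + 30 + 31 + 30 + 31 + 31 + 27 = 1431.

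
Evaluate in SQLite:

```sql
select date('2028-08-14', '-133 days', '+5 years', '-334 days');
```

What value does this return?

2032-05-04

Applying '-133 days' to 2028-08-14: counting 133 days back gives 2028-04-03.
Adding +5 years to 2028-04-03 gives 2033-04-03.
Applying '-334 days' to 2033-04-03: counting 334 days back gives 2032-05-04.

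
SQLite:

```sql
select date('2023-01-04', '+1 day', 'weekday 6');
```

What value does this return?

Advancing 1 more day within January lands on 2023-01-05.
`weekday 6` advances to the next Saturday; 2023-01-05 is a Thursday, so it moves forward to 2023-01-07.

2023-01-07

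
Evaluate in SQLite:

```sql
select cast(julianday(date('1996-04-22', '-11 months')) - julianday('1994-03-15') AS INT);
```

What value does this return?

433

Adding -11 months to 1996-04-22 gives 1995-05-22.
16 days remain in March 1994 after the 15th (31 − 15).
Full months from April 1994 through April 1995 contribute their day counts.
Then 22 days into May 1995.
Total: 16 + 30 + 31 + 30 + 31 + 31 + 30 + 31 + 30 + 31 + 31 + 28 + 31 + 30 + 22 = 433.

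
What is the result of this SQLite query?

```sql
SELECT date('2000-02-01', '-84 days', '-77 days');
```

1999-08-24

Applying '-84 days' to 2000-02-01: counting 84 days back gives 1999-11-09.
Applying '-77 days' to 1999-11-09: counting 77 days back gives 1999-08-24.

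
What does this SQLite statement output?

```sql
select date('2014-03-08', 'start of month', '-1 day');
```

2014-02-28

`start of month` rewinds 2014-03-08 to 2014-03-01.
Going back 1 day from 2014-03-01 reaches 2014-02-28 (last day of February, 28 days).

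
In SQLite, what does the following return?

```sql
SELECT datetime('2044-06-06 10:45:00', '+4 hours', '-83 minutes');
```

2044-06-06 13:22:00

+4 hours from 2044-06-06 10:45:00 is 2044-06-06 14:45:00.
83 minutes = 1h 23m; -83 minutes from 2044-06-06 14:45:00 is 2044-06-06 13:22:00.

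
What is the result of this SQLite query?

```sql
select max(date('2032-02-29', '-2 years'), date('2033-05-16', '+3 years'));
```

date('2032-02-29', '-2 years') → 2030-03-01.
date('2033-05-16', '+3 years') → 2036-05-16.
Later of the two is 2036-05-16.

2036-05-16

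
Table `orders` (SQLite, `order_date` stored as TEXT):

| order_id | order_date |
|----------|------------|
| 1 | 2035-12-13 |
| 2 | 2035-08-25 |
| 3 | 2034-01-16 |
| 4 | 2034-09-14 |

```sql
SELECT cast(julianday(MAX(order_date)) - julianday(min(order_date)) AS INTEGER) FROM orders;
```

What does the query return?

696

MIN = 2034-01-16, MAX = 2035-12-13.
15 days remain in January 2034 after the 16th (31 − 16).
Full months from February 2034 through November 2035 contribute their day counts.
Then 13 days into December 2035.
Total: 15 + 28 + 31 + 30 + 31 + 30 + 31 + 31 + 30 + 31 + 30 + 31 + 31 + 28 + 31 + 30 + 31 + 30 + 31 + 31 + 30 + 31 + 30 + 13 = 696.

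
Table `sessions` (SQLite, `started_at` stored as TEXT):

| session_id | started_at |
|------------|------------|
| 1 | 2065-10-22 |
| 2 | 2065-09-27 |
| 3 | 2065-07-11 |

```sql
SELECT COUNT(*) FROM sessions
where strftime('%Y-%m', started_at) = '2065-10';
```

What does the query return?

Rows with year-month 2065-10: 2065-10-22 → 1.

1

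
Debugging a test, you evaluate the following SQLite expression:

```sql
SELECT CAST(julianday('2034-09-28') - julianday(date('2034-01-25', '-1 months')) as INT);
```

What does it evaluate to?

Adding -1 month to 2034-01-25 gives 2033-12-25.
6 days remain in December 2033 after the 25th (31 − 25).
Full months from January 2034 through August 2034 contribute their day counts.
Then 28 days into September 2034.
Total: 6 + 31 + 28 + 31 + 30 + 31 + 30 + 31 + 31 + 28 = 277.

277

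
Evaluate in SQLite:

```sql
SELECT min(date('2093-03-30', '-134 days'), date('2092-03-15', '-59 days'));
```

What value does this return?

2092-01-16

date('2093-03-30', '-134 days') → 2092-11-16.
date('2092-03-15', '-59 days') → 2092-01-16.
Earlier of the two is 2092-01-16.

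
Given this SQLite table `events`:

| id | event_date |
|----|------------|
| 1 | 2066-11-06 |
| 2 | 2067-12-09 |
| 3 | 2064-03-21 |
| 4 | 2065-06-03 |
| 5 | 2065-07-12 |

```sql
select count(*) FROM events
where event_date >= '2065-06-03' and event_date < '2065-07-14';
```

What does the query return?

2

Rows in [2065-06-03, 2065-07-14): 2065-06-03, 2065-07-12 → 2 rows.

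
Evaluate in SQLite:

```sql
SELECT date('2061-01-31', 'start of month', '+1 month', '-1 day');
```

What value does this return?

`start of month` rewinds 2061-01-31 to 2061-01-01.
Adding +1 month to 2061-01-01 gives 2061-02-01.
Going back 1 day from 2061-02-01 reaches 2061-01-31 (last day of January, 31 days).

2061-01-31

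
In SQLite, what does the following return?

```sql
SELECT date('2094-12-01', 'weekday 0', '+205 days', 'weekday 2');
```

`weekday 0` advances to the next Sunday; 2094-12-01 is a Wednesday, so it moves forward to 2094-12-05.
Applying '+205 days' to 2094-12-05: counting 205 days forward gives 2095-06-28.
`weekday 2` advances to the next Tuesday; 2095-06-28 is already a Tuesday, so it stays at 2095-06-28.

2095-06-28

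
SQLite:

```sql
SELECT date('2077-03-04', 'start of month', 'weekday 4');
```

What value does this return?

2077-03-04

`start of month` rewinds 2077-03-04 to 2077-03-01.
`weekday 4` advances to the next Thursday; 2077-03-01 is a Monday, so it moves forward to 2077-03-04.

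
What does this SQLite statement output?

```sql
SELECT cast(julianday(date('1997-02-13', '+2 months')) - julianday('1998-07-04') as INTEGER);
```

-447

Adding +2 months to 1997-02-13 gives 1997-04-13.
17 days remain in April 1997 after the 13th (30 − 13).
Full months from May 1997 through June 1998 contribute their day counts.
Then 4 days into July 1998.
Total: 17 + 31 + 30 + 31 + 31 + 30 + 31 + 30 + 31 + 31 + 28 + 31 + 30 + 31 + 30 + 4 = 447.
The subtraction is earlier − later, so the result is −447 → -447.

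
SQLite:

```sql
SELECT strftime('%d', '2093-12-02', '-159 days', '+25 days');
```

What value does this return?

First apply '-159 days', '+25 days': 2093-12-02 → 2093-07-21.
`%d` extracts the 2-digit day of month: 21.

21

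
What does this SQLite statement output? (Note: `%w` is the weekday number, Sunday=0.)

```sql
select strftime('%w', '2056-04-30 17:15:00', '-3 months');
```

First apply '-3 months': 2056-04-30 17:15:00 → 2056-01-30 17:15:00.
2056-01-30 is a Sunday; with Sunday=0 that is 0.

0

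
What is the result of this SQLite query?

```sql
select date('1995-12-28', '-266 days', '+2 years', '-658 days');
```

1995-06-18

Applying '-266 days' to 1995-12-28: counting 266 days back gives 1995-04-06.
Adding +2 years to 1995-04-06 gives 1997-04-06.
Applying '-658 days' to 1997-04-06: counting 658 days back gives 1995-06-18.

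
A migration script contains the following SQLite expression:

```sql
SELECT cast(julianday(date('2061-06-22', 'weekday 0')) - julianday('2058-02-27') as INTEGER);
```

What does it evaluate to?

1215

`weekday 0` advances to the next Sunday; 2061-06-22 is a Wednesday, so it moves forward to 2061-06-26.
1 day remains in February 2058 after the 27th (28 − 27).
Full months from March 2058 through May 2061 contribute their day counts.
Then 26 days into June 2061.
Total: 1 + 31 + 30 + 31 + 30 + 31 + 31 + 30 + 31 + 30 + 31 + 31 + 28 + 31 + 30 + 31 + 30 + 31 + 31 + 30 + 31 + 30 + 31 + 31 + 29 + 31 + 30 + 31 + 30 + 31 + 31 + 30 + 31 + 30 + 31 + 31 + 28 + 31 + 30 + 31 + 26 = 1215.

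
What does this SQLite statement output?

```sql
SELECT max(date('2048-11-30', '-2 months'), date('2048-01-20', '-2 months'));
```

2048-09-30

date('2048-11-30', '-2 months') → 2048-09-30.
date('2048-01-20', '-2 months') → 2047-11-20.
Later of the two is 2048-09-30.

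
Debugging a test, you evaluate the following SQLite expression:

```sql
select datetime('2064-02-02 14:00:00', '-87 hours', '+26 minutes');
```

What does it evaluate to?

2064-01-29 23:26:00

-87 hours from 2064-02-02 14:00:00 is 2064-01-29 23:00:00 (crosses midnight).
+26 minutes from 2064-01-29 23:00:00 is 2064-01-29 23:26:00.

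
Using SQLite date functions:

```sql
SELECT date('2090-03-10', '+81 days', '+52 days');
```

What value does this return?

Applying '+81 days' to 2090-03-10: counting 81 days forward gives 2090-05-30.
Applying '+52 days' to 2090-05-30: counting 52 days forward gives 2090-07-21.

2090-07-21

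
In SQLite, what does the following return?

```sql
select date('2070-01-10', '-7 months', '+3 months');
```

2069-09-10

Adding -7 months to 2070-01-10 gives 2069-06-10.
Adding +3 months to 2069-06-10 gives 2069-09-10.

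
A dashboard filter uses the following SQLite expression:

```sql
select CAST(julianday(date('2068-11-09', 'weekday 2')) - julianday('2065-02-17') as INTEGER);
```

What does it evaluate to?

`weekday 2` advances to the next Tuesday; 2068-11-09 is a Friday, so it moves forward to 2068-11-13.
11 days remain in February 2065 after the 17th (28 − 17).
Full months from March 2065 through October 2068 contribute their day counts.
Then 13 days into November 2068.
Total: 11 + 31 + 30 + 31 + 30 + 31 + 31 + 30 + 31 + 30 + 31 + 31 + 28 + 31 + 30 + 31 + 30 + 31 + 31 + 30 + 31 + 30 + 31 + 31 + 28 + 31 + 30 + 31 + 30 + 31 + 31 + 30 + 31 + 30 + 31 + 31 + 29 + 31 + 30 + 31 + 30 + 31 + 31 + 30 + 31 + 13 = 1365.

1365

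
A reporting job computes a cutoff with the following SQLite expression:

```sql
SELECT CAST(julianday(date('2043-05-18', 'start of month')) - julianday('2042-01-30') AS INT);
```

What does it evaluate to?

456

`start of month` rewinds 2043-05-18 to 2043-05-01.
1 day remains in January 2042 after the 30th (31 − 30).
Full months from February 2042 through April 2043 contribute their day counts.
Then 1 day into May 2043.
Total: 1 + 28 + 31 + 30 + 31 + 30 + 31 + 31 + 30 + 31 + 30 + 31 + 31 + 28 + 31 + 30 + 1 = 456.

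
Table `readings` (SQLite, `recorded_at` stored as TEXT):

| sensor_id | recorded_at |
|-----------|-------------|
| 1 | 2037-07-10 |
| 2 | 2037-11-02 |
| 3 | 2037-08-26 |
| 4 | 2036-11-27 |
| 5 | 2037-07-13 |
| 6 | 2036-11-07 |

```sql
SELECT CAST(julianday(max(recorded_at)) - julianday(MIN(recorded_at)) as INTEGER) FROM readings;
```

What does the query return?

360

MIN = 2036-11-07, MAX = 2037-11-02.
23 days remain in November 2036 after the 7th (30 − 7).
Full months from December 2036 through October 2037 contribute their day counts.
Then 2 days into November 2037.
Total: 23 + 31 + 31 + 28 + 31 + 30 + 31 + 30 + 31 + 31 + 30 + 31 + 2 = 360.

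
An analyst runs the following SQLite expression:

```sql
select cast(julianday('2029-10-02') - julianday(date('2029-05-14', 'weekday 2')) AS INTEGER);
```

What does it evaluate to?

140

`weekday 2` advances to the next Tuesday; 2029-05-14 is a Monday, so it moves forward to 2029-05-15.
16 days remain in May 2029 after the 15th (31 − 15).
June 2029: 30 days.
July 2029: 31 days.
August 2029: 31 days.
September 2029: 30 days.
Then 2 days into October 2029.
Total: 16 + 30 + 31 + 31 + 30 + 2 = 140.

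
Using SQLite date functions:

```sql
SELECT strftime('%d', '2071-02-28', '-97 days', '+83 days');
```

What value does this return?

First apply '-97 days', '+83 days': 2071-02-28 → 2071-02-14.
`%d` extracts the 2-digit day of month: 14.

14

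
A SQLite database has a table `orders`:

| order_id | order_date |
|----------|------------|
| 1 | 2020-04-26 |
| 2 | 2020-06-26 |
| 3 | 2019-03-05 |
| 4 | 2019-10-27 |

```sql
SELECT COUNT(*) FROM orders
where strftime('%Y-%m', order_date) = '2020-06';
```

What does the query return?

1

Rows with year-month 2020-06: 2020-06-26 → 1.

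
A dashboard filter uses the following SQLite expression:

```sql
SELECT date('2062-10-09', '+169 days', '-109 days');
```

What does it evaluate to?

Applying '+169 days' to 2062-10-09: counting 169 days forward gives 2063-03-27.
Applying '-109 days' to 2063-03-27: counting 109 days back gives 2062-12-08.

2062-12-08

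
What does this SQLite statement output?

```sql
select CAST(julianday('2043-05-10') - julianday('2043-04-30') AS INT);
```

0 days remain in April 2043 after the 30th (30 − 30).
Then 10 days into May 2043.
Total: 0 + 10 = 10.

10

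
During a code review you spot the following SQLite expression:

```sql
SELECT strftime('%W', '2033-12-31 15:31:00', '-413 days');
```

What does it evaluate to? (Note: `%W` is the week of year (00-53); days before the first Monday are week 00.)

First apply '-413 days': 2033-12-31 15:31:00 → 2032-11-13 15:31:00.
2032-11-13 is a Saturday. SQLite's %W counts Mondays since the year started; the result is 45.

45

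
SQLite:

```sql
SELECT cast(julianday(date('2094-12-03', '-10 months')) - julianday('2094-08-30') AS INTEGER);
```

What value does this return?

-208

Adding -10 months to 2094-12-03 gives 2094-02-03.
25 days remain in February 2094 after the 3rd (28 − 3).
March 2094: 31 days.
April 2094: 30 days.
May 2094: 31 days.
June 2094: 30 days.
July 2094: 31 days.
Then 30 days into August 2094.
Total: 25 + 31 + 30 + 31 + 30 + 31 + 30 = 208.
The subtraction is earlier − later, so the result is −208 → -208.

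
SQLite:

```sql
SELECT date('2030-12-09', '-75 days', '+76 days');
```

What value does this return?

Applying '-75 days' to 2030-12-09: counting 75 days back gives 2030-09-25.
Applying '+76 days' to 2030-09-25: counting 76 days forward gives 2030-12-10.

2030-12-10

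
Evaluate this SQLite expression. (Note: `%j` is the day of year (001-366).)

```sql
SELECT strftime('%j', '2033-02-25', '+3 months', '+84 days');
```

First apply '+3 months', '+84 days': 2033-02-25 → 2033-08-17.
Day-of-year for 2033-08-17: days since 2033-01-01 inclusive = 229, zero-padded to 229.

229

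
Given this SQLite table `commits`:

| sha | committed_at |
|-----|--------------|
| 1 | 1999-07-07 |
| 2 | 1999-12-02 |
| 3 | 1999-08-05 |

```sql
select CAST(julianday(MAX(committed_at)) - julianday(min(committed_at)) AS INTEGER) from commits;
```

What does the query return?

148

MIN = 1999-07-07, MAX = 1999-12-02.
24 days remain in July 1999 after the 7th (31 − 7).
August 1999: 31 days.
September 1999: 30 days.
October 1999: 31 days.
November 1999: 30 days.
Then 2 days into December 1999.
Total: 24 + 31 + 30 + 31 + 30 + 2 = 148.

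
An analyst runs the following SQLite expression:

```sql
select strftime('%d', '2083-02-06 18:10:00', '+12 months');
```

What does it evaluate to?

First apply '+12 months': 2083-02-06 18:10:00 → 2084-02-06 18:10:00.
`%d` extracts the 2-digit day of month: 06.

06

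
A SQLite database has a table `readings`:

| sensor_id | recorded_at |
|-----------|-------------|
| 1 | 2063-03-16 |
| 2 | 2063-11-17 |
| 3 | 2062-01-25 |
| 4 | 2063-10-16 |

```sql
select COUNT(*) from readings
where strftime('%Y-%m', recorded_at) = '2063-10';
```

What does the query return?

Rows with year-month 2063-10: 2063-10-16 → 1.

1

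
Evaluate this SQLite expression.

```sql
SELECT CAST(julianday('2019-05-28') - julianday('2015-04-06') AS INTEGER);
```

24 days remain in April 2015 after the 6th (30 − 6).
Full months from May 2015 through April 2019 contribute their day counts.
Then 28 days into May 2019.
Total: 24 + 31 + 30 + 31 + 31 + 30 + 31 + 30 + 31 + 31 + 29 + 31 + 30 + 31 + 30 + 31 + 31 + 30 + 31 + 30 + 31 + 31 + 28 + 31 + 30 + 31 + 30 + 31 + 31 + 30 + 31 + 30 + 31 + 31 + 28 + 31 + 30 + 31 + 30 + 31 + 31 + 30 + 31 + 30 + 31 + 31 + 28 + 31 + 30 + 28 = 1513.

1513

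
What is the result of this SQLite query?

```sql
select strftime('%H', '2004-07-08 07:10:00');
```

07

`%H` extracts the 2-digit hour (00-23): 07.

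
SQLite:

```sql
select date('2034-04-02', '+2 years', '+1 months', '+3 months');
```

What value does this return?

2036-08-02

Adding +2 years to 2034-04-02 gives 2036-04-02.
Adding +1 month to 2036-04-02 gives 2036-05-02.
Adding +3 months to 2036-05-02 gives 2036-08-02.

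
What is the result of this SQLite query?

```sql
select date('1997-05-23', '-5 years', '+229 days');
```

1993-01-07

Adding -5 years to 1997-05-23 gives 1992-05-23.
Applying '+229 days' to 1992-05-23: counting 229 days forward gives 1993-01-07.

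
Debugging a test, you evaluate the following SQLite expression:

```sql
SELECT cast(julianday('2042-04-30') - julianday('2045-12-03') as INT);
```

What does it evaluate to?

-1313

0 days remain in April 2042 after the 30th (30 − 30).
Full months from May 2042 through November 2045 contribute their day counts.
Then 3 days into December 2045.
Total: 0 + 31 + 30 + 31 + 31 + 30 + 31 + 30 + 31 + 31 + 28 + 31 + 30 + 31 + 30 + 31 + 31 + 30 + 31 + 30 + 31 + 31 + 29 + 31 + 30 + 31 + 30 + 31 + 31 + 30 + 31 + 30 + 31 + 31 + 28 + 31 + 30 + 31 + 30 + 31 + 31 + 30 + 31 + 30 + 3 = 1313.
The subtraction is earlier − later, so the result is −1313 → -1313.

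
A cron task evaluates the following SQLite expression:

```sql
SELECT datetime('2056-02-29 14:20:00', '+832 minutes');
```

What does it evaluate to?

2056-03-01 04:12:00

832 minutes = 13h 52m; +832 minutes from 2056-02-29 14:20:00 is 2056-03-01 04:12:00 (crosses midnight).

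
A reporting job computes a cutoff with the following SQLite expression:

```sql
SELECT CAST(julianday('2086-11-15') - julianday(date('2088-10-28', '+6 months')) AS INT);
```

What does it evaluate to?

-895

Adding +6 months to 2088-10-28 gives 2089-04-28.
15 days remain in November 2086 after the 15th (30 − 15).
Full months from December 2086 through March 2089 contribute their day counts.
Then 28 days into April 2089.
Total: 15 + 31 + 31 + 28 + 31 + 30 + 31 + 30 + 31 + 31 + 30 + 31 + 30 + 31 + 31 + 29 + 31 + 30 + 31 + 30 + 31 + 31 + 30 + 31 + 30 + 31 + 31 + 28 + 31 + 28 = 895.
The subtraction is earlier − later, so the result is −895 → -895.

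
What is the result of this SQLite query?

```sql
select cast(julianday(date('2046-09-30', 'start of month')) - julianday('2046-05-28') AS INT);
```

`start of month` rewinds 2046-09-30 to 2046-09-01.
3 days remain in May 2046 after the 28th (31 − 28).
June 2046: 30 days.
July 2046: 31 days.
August 2046: 31 days.
Then 1 day into September 2046.
Total: 3 + 30 + 31 + 31 + 1 = 96.

96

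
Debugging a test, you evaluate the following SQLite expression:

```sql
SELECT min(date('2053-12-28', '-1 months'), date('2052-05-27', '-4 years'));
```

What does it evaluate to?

date('2053-12-28', '-1 months') → 2053-11-28.
date('2052-05-27', '-4 years') → 2048-05-27.
Earlier of the two is 2048-05-27.

2048-05-27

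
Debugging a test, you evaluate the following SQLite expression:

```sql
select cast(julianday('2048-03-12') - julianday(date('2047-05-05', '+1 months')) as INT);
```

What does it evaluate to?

Adding +1 month to 2047-05-05 gives 2047-06-05.
25 days remain in June 2047 after the 5th (30 − 5).
Full months from July 2047 through February 2048 contribute their day counts.
Then 12 days into March 2048.
Total: 25 + 31 + 31 + 30 + 31 + 30 + 31 + 31 + 29 + 12 = 281.

281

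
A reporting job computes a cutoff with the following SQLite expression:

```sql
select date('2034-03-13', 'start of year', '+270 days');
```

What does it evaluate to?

2034-09-28

`start of year` rewinds 2034-03-13 to 2034-01-01.
Applying '+270 days' to 2034-01-01: counting 270 days forward gives 2034-09-28.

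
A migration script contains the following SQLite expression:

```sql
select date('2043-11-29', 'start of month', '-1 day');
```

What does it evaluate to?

2043-10-31

`start of month` rewinds 2043-11-29 to 2043-11-01.
Going back 1 day from 2043-11-01 reaches 2043-10-31 (last day of October, 31 days).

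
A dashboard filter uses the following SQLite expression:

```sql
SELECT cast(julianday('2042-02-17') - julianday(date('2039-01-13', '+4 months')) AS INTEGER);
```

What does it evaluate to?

Adding +4 months to 2039-01-13 gives 2039-05-13.
18 days remain in May 2039 after the 13th (31 − 13).
Full months from June 2039 through January 2042 contribute their day counts.
Then 17 days into February 2042.
Total: 18 + 30 + 31 + 31 + 30 + 31 + 30 + 31 + 31 + 29 + 31 + 30 + 31 + 30 + 31 + 31 + 30 + 31 + 30 + 31 + 31 + 28 + 31 + 30 + 31 + 30 + 31 + 31 + 30 + 31 + 30 + 31 + 31 + 17 = 1011.

1011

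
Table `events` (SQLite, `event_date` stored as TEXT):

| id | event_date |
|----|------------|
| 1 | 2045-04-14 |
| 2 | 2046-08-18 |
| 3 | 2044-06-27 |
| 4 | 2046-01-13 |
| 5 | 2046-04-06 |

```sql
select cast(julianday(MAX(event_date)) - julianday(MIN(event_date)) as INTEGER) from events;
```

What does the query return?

MIN = 2044-06-27, MAX = 2046-08-18.
3 days remain in June 2044 after the 27th (30 − 27).
Full months from July 2044 through July 2046 contribute their day counts.
Then 18 days into August 2046.
Total: 3 + 31 + 31 + 30 + 31 + 30 + 31 + 31 + 28 + 31 + 30 + 31 + 30 + 31 + 31 + 30 + 31 + 30 + 31 + 31 + 28 + 31 + 30 + 31 + 30 + 31 + 18 = 782.

782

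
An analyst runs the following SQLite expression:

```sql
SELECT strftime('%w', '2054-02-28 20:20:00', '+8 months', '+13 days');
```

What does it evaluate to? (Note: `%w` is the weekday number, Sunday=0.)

2

First apply '+8 months', '+13 days': 2054-02-28 20:20:00 → 2054-11-10 20:20:00.
2054-11-10 is a Tuesday; with Sunday=0 that is 2.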